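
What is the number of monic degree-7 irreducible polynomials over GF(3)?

312

By the necklace-counting formula, N_3(7) = (1/7) Σ_{d|7} μ(7/d)·3^d.
Divisors of 7: 1, 7; μ(7/d) for each: -1, 1.
Σ = − 3^1 + 3^7 = 2184.
N = 2184/7 = 312.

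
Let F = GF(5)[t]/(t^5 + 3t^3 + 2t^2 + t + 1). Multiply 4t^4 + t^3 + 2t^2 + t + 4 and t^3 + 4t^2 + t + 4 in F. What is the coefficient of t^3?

2

Multiply in GF(5)[t]: (4t^4 + t^3 + 2t^2 + t + 4)·(t^3 + 4t^2 + t + 4) = 4t^7 + 2t^6 + t^4 + 4t^3 + 3t + 1.
Reduce using t^5 ≡ 2t^3 + 3t^2 + 4t + 4 (mod t^5 + 3t^3 + 2t^2 + t + 1).
Reduced: 2t^4 + 2t^3 + 3t^2 + 3t + 3.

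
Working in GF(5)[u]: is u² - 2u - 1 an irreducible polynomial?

Write g(u) = u² - 2u - 1.
Check for roots in GF(5): g(0) = 4; g(1) = 3; g(2) = 4; g(3) = 2; g(4) = 2.
No roots. A degree-2 polynomial over a field with no linear factor is irreducible.

Yes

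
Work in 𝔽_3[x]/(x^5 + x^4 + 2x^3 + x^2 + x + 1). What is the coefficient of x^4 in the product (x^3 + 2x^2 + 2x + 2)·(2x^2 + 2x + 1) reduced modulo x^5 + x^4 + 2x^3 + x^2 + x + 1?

Multiply in 𝔽_3[x]: (x^3 + 2x^2 + 2x + 2)·(2x^2 + 2x + 1) = 2x^5 + x^2 + 2.
Reduce using x^5 ≡ 2x^4 + x^3 + 2x^2 + 2x + 2 (mod x^5 + x^4 + 2x^3 + x^2 + x + 1).
Reduced: x^4 + 2x^3 + 2x^2 + x.

1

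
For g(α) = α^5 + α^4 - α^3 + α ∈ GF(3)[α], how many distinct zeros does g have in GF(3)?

2

Evaluate at each of the 3 elements of GF(3):
g(0) = 0 → root; g(1) = 2; g(2) = 0 → root.
Roots: {0, 2}.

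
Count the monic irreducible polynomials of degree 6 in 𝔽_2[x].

By the necklace-counting formula, N_2(6) = (1/6) Σ_{d|6} μ(6/d)·2^d.
Divisors of 6: 1, 2, 3, 6; μ(6/d) for each: 1, -1, -1, 1.
Σ = 2^1 − 2^2 − 2^3 + 2^6 = 54.
N = 54/6 = 9.

9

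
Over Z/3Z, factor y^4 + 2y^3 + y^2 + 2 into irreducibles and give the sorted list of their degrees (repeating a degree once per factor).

1, 1, 2

Write h(y) = y^4 + 2y^3 + y^2 + 2.
Roots in Z/3Z: h(0) = 2; h(1) = 0 → root; h(2) = 2.
Linear factors from roots: (y + 2).
Complete factorization: h(y) = (y + 2)^2·(y^2 + y + 2).
Factor degrees with multiplicity: 1 + 1 + 2 = 4.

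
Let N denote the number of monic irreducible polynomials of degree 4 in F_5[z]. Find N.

150

Gauss's count: N_{5}(4) = (1/4) Σ_{d|4} μ(4/d)·5^d.
Divisors of 4: 1, 2, 4; μ(4/d) for each: 0, -1, 1.
Σ = − 5^2 + 5^4 = 600.
N = 600/4 = 150.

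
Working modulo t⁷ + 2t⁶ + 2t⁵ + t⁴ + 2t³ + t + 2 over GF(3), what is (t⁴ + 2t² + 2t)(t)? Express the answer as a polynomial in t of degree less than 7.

t^5 + 2t^3 + 2t^2

Multiply in GF(3)[t]: (t⁴ + 2t² + 2t)·(t) = t⁵ + 2t³ + 2t².
Reduced: t⁵ + 2t³ + 2t².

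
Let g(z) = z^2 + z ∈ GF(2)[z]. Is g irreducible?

No

Check for roots in GF(2): g(0) = 0 → root; g(1) = 0 → root.
g(0) = 0, so (z) divides g(z); g is reducible.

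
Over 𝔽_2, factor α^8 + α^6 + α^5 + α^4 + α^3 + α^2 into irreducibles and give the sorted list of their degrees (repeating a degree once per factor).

Write f(α) = α^8 + α^6 + α^5 + α^4 + α^3 + α^2.
Roots in 𝔽_2: f(0) = 0 → root; f(1) = 0 → root.
Linear factors from roots: (α), (α + 1).
Complete factorization: f(α) = (α)^2·(α + 1)^2·(α^4 + α + 1).
Factor degrees with multiplicity: 1 + 1 + 1 + 1 + 4 = 8.

1, 1, 1, 1, 4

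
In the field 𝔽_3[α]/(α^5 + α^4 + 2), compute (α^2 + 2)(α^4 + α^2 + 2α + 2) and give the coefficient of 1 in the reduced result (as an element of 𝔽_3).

0

Multiply in 𝔽_3[α]: (α^2 + 2)·(α^4 + α^2 + 2α + 2) = α^6 + 2α^3 + α^2 + α + 1.
Reduce using α^5 ≡ 2α^4 + 1 (mod α^5 + α^4 + 2).
Reduced: α^4 + 2α^3 + α^2 + 2α.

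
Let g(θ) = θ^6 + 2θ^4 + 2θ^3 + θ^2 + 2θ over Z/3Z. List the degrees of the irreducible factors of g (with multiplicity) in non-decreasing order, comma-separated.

1, 1, 2, 2

Roots in Z/3Z: g(0) = 0 → root; g(1) = 2; g(2) = 0 → root.
Linear factors from roots: (θ), (θ + 1).
Complete factorization: g(θ) = (θ)·(θ + 1)·(θ^2 + 1)·(θ^2 + 2θ + 2).
Factor degrees with multiplicity: 1 + 1 + 2 + 2 = 6.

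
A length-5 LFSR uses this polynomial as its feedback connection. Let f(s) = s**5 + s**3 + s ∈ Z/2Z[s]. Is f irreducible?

Check for roots in Z/2Z: f(0) = 0 → root; f(1) = 1.
f(0) = 0, so (s) divides f(s); f is reducible.

No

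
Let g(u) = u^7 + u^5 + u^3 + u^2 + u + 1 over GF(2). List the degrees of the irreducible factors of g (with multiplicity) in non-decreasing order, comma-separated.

Roots in GF(2): g(0) = 1; g(1) = 0 → root.
Linear factors from roots: (u + 1).
Complete factorization: g(u) = (u + 1)^2·(u^2 + u + 1)·(u^3 + u^2 + 1).
Factor degrees with multiplicity: 1 + 1 + 2 + 3 = 7.

1, 1, 2, 3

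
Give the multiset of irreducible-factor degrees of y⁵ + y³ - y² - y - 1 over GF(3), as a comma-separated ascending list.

Write h(y) = y⁵ + y³ - y² - y - 1.
Roots in GF(3): h(0) = 2; h(1) = 2; h(2) = 0 → root.
Linear factors from roots: (y + 1).
Complete factorization: h(y) = (y + 1)^2·(y³ + y² + y - 1).
Factor degrees with multiplicity: 1 + 1 + 3 = 5.

1, 1, 3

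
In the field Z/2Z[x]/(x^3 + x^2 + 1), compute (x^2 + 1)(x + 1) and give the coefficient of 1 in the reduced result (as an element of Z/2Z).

Multiply in Z/2Z[x]: (x^2 + 1)·(x + 1) = x^3 + x^2 + x + 1.
Reduce using x^3 ≡ x^2 + 1 (mod x^3 + x^2 + 1).
Reduced: x.

0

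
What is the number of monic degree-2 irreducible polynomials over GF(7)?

21

x^(7^2) − x is the product of all monic irreducibles of degree dividing 2; Möbius inversion gives N = (1/2) Σ μ(2/d)·7^d.
Divisors of 2: 1, 2; μ(2/d) for each: -1, 1.
Σ = − 7^1 + 7^2 = 42.
N = 42/2 = 21.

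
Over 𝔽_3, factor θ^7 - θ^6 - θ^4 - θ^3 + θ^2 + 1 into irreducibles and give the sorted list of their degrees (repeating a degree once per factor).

Write g(θ) = θ^7 - θ^6 - θ^4 - θ^3 + θ^2 + 1.
Roots in 𝔽_3: g(0) = 1; g(1) = 0 → root; g(2) = 0 → root.
Linear factors from roots: (θ - 1), (θ + 1).
Complete factorization: g(θ) = (θ - 1)·(θ + 1)^2·(θ^2 + 1)·(θ^2 + θ - 1).
Factor degrees with multiplicity: 1 + 1 + 1 + 2 + 2 = 7.

1, 1, 1, 2, 2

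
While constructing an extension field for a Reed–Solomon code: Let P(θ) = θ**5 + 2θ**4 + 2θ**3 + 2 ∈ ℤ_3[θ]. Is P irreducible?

Yes

Check for roots in ℤ_3: P(0) = 2; P(1) = 1; P(2) = 1.
No roots, so no linear factors.
Monic irreducibles of degree 2 over GF(3): θ**2 + 1, θ**2 + θ + 2, θ**2 + 2θ + 2.
None of them divide P (all give nonzero remainder).
No irreducible factor of degree ≤ 2 exists, so P is irreducible over GF(3).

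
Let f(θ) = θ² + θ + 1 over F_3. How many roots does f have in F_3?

Evaluate at each of the 3 elements of F_3:
f(0) = 1; f(1) = 0 → root; f(2) = 1.
Roots: {1}.

1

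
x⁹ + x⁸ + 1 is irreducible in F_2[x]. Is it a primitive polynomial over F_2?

Write f(x) = x⁹ + x⁸ + 1.
|GF(2^9)^×| = 2^9 − 1 = 511. Prime factorization: 511 = 7·73.
f is primitive ⇔ x has order 511 in GF(2)[x]/(f), i.e. x^(511/q) ≠ 1 for each prime q | 511.
x^(73) mod f = 1
x^(7) mod f = x⁷.
Since x^(73) = 1, the order of x divides 73 < 511; not primitive.

No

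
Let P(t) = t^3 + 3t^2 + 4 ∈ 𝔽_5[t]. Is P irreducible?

Check for roots in 𝔽_5: P(0) = 4; P(1) = 3; P(2) = 4; P(3) = 3; P(4) = 1.
No roots. A degree-3 polynomial over a field with no linear factor is irreducible.

Yes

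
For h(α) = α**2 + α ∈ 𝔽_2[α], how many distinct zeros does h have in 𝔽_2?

2

Evaluate at each of the 2 elements of 𝔽_2:
h(0) = 0 → root; h(1) = 0 → root.
Roots: {0, 1}.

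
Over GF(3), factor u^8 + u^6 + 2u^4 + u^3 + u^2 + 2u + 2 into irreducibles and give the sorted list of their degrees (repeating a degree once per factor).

Write f(u) = u^8 + u^6 + 2u^4 + u^3 + u^2 + 2u + 2.
Roots in GF(3): f(0) = 2; f(1) = 1; f(2) = 1.
Complete factorization: f(u) = (u^8 + u^6 + 2u^4 + u^3 + u^2 + 2u + 2).
Factor degrees with multiplicity: 8 = 8.

8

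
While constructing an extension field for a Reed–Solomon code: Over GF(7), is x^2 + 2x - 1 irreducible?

No

Write h(x) = x^2 + 2x - 1.
Check for roots in GF(7): h(0) = 6; h(1) = 2; h(2) = 0 → root; h(3) = 0 → root; h(4) = 2; h(5) = 6; h(6) = 5.
h(2) = 0, so (x − 2) divides h(x); h is reducible.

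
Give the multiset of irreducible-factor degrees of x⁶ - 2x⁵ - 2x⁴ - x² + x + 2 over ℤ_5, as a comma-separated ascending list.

Write f(x) = x⁶ - 2x⁵ - 2x⁴ - x² + x + 2.
Roots in ℤ_5: f(0) = 2; f(1) = 4; f(2) = 3; f(3) = 2; f(4) = 1.
Complete factorization: f(x) = (x³ + x - 1)·(x³ - 2x² + 2x - 2).
Factor degrees with multiplicity: 3 + 3 = 6.

3, 3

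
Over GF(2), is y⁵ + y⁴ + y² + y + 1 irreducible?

Yes

Write P(y) = y⁵ + y⁴ + y² + y + 1.
Check for roots in GF(2): P(0) = 1; P(1) = 1.
No roots, so no linear factors.
Monic irreducibles of degree 2 over GF(2): y² + y + 1.
None of them divide P (all give nonzero remainder).
No irreducible factor of degree ≤ 2 exists, so P is irreducible over GF(2).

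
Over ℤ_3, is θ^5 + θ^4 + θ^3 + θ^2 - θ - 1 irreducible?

Write f(θ) = θ^5 + θ^4 + θ^3 + θ^2 - θ - 1.
Check for roots in ℤ_3: f(0) = 2; f(1) = 2; f(2) = 0 → root.
f(2) = 0, so (θ − 2) divides f(θ); f is reducible.

No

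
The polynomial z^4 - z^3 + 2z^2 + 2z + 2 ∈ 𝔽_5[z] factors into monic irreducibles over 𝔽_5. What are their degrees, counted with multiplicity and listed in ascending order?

Write h(z) = z^4 - z^3 + 2z^2 + 2z + 2.
Roots in 𝔽_5: h(0) = 2; h(1) = 1; h(2) = 2; h(3) = 0 → root; h(4) = 4.
Linear factors from roots: (z + 2).
Complete factorization: h(z) = (z + 2)^2·(z^2 - 2).
Factor degrees with multiplicity: 1 + 1 + 2 = 4.

1, 1, 2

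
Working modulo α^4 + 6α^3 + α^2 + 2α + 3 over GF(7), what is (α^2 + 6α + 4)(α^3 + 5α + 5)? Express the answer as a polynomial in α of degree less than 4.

α^3 + 5α^2 + 5α + 6

Multiply in GF(7)[α]: (α^2 + 6α + 4)·(α^3 + 5α + 5) = α^5 + 6α^4 + 2α^3 + α + 6.
Reduce using α^4 ≡ α^3 + 6α^2 + 5α + 4 (mod α^4 + 6α^3 + α^2 + 2α + 3).
Reduced: α^3 + 5α^2 + 5α + 6.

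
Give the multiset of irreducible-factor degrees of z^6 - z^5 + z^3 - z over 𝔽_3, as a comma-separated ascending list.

Write f(z) = z^6 - z^5 + z^3 - z.
Roots in 𝔽_3: f(0) = 0 → root; f(1) = 0 → root; f(2) = 2.
Linear factors from roots: (z), (z - 1).
Complete factorization: f(z) = (z)·(z - 1)^2·(z^3 + z^2 + z - 1).
Factor degrees with multiplicity: 1 + 1 + 1 + 3 = 6.

1, 1, 1, 3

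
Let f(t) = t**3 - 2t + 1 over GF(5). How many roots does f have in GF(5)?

2

Evaluate at each of the 5 elements of GF(5):
f(0) = 1; f(1) = 0 → root; f(2) = 0 → root; f(3) = 2; f(4) = 2.
Roots: {1, 2}.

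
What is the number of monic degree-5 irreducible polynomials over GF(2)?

Gauss's count: N_{2}(5) = (1/5) Σ_{d|5} μ(5/d)·2^d.
Divisors of 5: 1, 5; μ(5/d) for each: -1, 1.
Σ = − 2^1 + 2^5 = 30.
N = 30/5 = 6.

6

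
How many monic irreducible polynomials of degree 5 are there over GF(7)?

3360

By the necklace-counting formula, N_7(5) = (1/5) Σ_{d|5} μ(5/d)·7^d.
Divisors of 5: 1, 5; μ(5/d) for each: -1, 1.
Σ = − 7^1 + 7^5 = 16800.
N = 16800/5 = 3360.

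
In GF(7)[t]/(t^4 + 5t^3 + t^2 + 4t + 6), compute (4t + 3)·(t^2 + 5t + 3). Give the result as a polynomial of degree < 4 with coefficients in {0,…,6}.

4t^3 + 2t^2 + 6t + 2

Multiply in GF(7)[t]: (4t + 3)·(t^2 + 5t + 3) = 4t^3 + 2t^2 + 6t + 2.
Reduced: 4t^3 + 2t^2 + 6t + 2.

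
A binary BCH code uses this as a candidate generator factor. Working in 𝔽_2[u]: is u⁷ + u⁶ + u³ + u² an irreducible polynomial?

No

Write g(u) = u⁷ + u⁶ + u³ + u².
Check for roots in 𝔽_2: g(0) = 0 → root; g(1) = 0 → root.
g(0) = 0, so (u) divides g(u); g is reducible.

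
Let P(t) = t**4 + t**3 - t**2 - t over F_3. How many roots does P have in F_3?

Evaluate at each of the 3 elements of F_3:
P(0) = 0 → root; P(1) = 0 → root; P(2) = 0 → root.
Roots: {0, 1, 2}.

3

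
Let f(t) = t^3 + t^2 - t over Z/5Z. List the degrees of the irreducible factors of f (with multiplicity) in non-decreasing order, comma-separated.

Roots in Z/5Z: f(0) = 0 → root; f(1) = 1; f(2) = 0 → root; f(3) = 3; f(4) = 1.
Linear factors from roots: (t), (t - 2).
Complete factorization: f(t) = (t)·(t - 2)^2.
Factor degrees with multiplicity: 1 + 1 + 1 = 3.

1, 1, 1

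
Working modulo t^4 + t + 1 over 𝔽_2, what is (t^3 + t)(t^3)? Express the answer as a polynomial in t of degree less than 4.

t^3 + t^2 + t + 1

Multiply in 𝔽_2[t]: (t^3 + t)·(t^3) = t^6 + t^4.
Reduce using t^4 ≡ t + 1 (mod t^4 + t + 1).
Reduced: t^3 + t^2 + t + 1.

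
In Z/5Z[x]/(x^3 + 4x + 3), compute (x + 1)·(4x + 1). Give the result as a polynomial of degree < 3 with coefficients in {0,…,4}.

4x^2 + 1

Multiply in Z/5Z[x]: (x + 1)·(4x + 1) = 4x^2 + 1.
Reduced: 4x^2 + 1.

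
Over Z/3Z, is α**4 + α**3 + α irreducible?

No

Write P(α) = α**4 + α**3 + α.
Check for roots in Z/3Z: P(0) = 0 → root; P(1) = 0 → root; P(2) = 2.
P(0) = 0, so (α) divides P(α); P is reducible.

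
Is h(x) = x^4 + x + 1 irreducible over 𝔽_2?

Yes

Check for roots in 𝔽_2: h(0) = 1; h(1) = 1.
No roots, so no linear factors.
Monic irreducibles of degree 2 over GF(2): x^2 + x + 1.
None of them divide h (all give nonzero remainder).
No irreducible factor of degree ≤ 2 exists, so h is irreducible over GF(2).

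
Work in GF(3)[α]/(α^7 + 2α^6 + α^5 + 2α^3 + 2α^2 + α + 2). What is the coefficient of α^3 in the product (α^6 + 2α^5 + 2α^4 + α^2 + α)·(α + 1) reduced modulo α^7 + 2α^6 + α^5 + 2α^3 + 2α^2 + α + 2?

2

Multiply in GF(3)[α]: (α^6 + 2α^5 + 2α^4 + α^2 + α)·(α + 1) = α^7 + α^5 + 2α^4 + α^3 + 2α^2 + α.
Reduce using α^7 ≡ α^6 + 2α^5 + α^3 + α^2 + 2α + 1 (mod α^7 + 2α^6 + α^5 + 2α^3 + 2α^2 + α + 2).
Reduced: α^6 + 2α^4 + 2α^3 + 1.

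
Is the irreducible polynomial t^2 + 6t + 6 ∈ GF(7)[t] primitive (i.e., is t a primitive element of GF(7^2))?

No

Write f(t) = t^2 + 6t + 6.
|GF(7^2)^×| = 7^2 − 1 = 48. Prime factorization: 48 = 2^4·3.
f is primitive ⇔ t has order 48 in GF(7)[t]/(f), i.e. t^(48/q) ≠ 1 for each prime q | 48.
t^(24) mod f = 6.
t^(16) mod f = 1
Since t^(16) = 1, the order of t divides 16 < 48; not primitive.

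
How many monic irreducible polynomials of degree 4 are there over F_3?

By the necklace-counting formula, N_3(4) = (1/4) Σ_{d|4} μ(4/d)·3^d.
Divisors of 4: 1, 2, 4; μ(4/d) for each: 0, -1, 1.
Σ = − 3^2 + 3^4 = 72.
N = 72/4 = 18.

18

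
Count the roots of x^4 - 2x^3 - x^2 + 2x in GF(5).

Write P(x) = x^4 - 2x^3 - x^2 + 2x.
Evaluate at each of the 5 elements of GF(5):
P(0) = 0 → root; P(1) = 0 → root; P(2) = 0 → root; P(3) = 4; P(4) = 0 → root.
Roots: {0, 1, 2, 4}.

4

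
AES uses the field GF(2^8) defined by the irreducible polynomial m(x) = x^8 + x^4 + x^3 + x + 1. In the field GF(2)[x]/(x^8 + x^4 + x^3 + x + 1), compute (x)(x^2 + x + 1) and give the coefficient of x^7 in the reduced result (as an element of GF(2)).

0

Multiply in GF(2)[x]: (x)·(x^2 + x + 1) = x^3 + x^2 + x.
Reduced: x^3 + x^2 + x.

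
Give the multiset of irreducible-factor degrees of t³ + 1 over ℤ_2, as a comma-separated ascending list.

Write h(t) = t³ + 1.
Roots in ℤ_2: h(0) = 1; h(1) = 0 → root.
Linear factors from roots: (t + 1).
Complete factorization: h(t) = (t + 1)·(t² + t + 1).
Factor degrees with multiplicity: 1 + 2 = 3.

1, 2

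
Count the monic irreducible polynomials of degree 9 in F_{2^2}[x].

29120

x^(4^9) − x is the product of all monic irreducibles of degree dividing 9; Möbius inversion gives N = (1/9) Σ μ(9/d)·4^d.
Divisors of 9: 1, 3, 9; μ(9/d) for each: 0, -1, 1.
Σ = − 4^3 + 4^9 = 262080.
N = 262080/9 = 29120.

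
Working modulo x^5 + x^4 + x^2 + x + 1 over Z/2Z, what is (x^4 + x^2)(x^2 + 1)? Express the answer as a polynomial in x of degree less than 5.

x^4 + x^3 + x^2 + 1

Multiply in Z/2Z[x]: (x^4 + x^2)·(x^2 + 1) = x^6 + x^2.
Reduce using x^5 ≡ x^4 + x^2 + x + 1 (mod x^5 + x^4 + x^2 + x + 1).
Reduced: x^4 + x^3 + x^2 + 1.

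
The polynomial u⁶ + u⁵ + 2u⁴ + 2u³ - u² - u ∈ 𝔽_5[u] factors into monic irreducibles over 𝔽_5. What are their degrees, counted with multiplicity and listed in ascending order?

1, 1, 2, 2

Write h(u) = u⁶ + u⁵ + 2u⁴ + 2u³ - u² - u.
Roots in 𝔽_5: h(0) = 0 → root; h(1) = 4; h(2) = 3; h(3) = 1; h(4) = 0 → root.
Linear factors from roots: (u), (u + 1).
Complete factorization: h(u) = (u)·(u + 1)·(u² + 2u - 2)·(u² - 2u - 2).
Factor degrees with multiplicity: 1 + 1 + 2 + 2 = 6.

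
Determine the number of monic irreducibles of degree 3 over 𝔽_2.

2

x^(2^3) − x is the product of all monic irreducibles of degree dividing 3; Möbius inversion gives N = (1/3) Σ μ(3/d)·2^d.
Divisors of 3: 1, 3; μ(3/d) for each: -1, 1.
Σ = − 2^1 + 2^3 = 6.
N = 6/3 = 2.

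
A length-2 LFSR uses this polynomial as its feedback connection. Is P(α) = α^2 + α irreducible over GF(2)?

Check for roots in GF(2): P(0) = 0 → root; P(1) = 0 → root.
P(0) = 0, so (α) divides P(α); P is reducible.

No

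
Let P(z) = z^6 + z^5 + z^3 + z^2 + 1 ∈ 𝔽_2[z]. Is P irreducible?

Yes

Check for roots in 𝔽_2: P(0) = 1; P(1) = 1.
No roots, so no linear factors.
Monic irreducibles of degree 2 over GF(2): z^2 + z + 1.
None of them divide P (all give nonzero remainder).
Monic irreducibles of degree 3 over GF(2): z^3 + z + 1, z^3 + z^2 + 1.
None of them divide P (all give nonzero remainder).
No irreducible factor of degree ≤ 3 exists, so P is irreducible over GF(2).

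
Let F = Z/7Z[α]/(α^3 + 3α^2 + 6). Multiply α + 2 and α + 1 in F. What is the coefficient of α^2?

1

Multiply in Z/7Z[α]: (α + 2)·(α + 1) = α^2 + 3α + 2.
Reduced: α^2 + 3α + 2.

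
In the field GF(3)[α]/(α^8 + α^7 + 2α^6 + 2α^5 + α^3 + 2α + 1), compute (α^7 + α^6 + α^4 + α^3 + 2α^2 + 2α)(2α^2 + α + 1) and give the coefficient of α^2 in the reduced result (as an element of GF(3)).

0

Multiply in GF(3)[α]: (α^7 + α^6 + α^4 + α^3 + 2α^2 + 2α)·(2α^2 + α + 1) = 2α^9 + 2α^7 + α^3 + α^2 + 2α.
Reduce using α^8 ≡ 2α^7 + α^6 + α^5 + 2α^3 + α + 2 (mod α^8 + α^7 + 2α^6 + 2α^5 + α^3 + 2α + 1).
Reduced: α^5 + α^4 + α + 2.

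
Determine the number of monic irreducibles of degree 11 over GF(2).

186

The number of monic irreducibles of degree 11 over GF(2) is (1/11)·Σ_{d∣11} μ(11/d) 2^d.
Divisors of 11: 1, 11; μ(11/d) for each: -1, 1.
Σ = − 2^1 + 2^11 = 2046.
N = 2046/11 = 186.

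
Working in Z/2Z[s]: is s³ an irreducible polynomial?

Write h(s) = s³.
Check for roots in Z/2Z: h(0) = 0 → root; h(1) = 1.
h(0) = 0, so (s) divides h(s); h is reducible.

No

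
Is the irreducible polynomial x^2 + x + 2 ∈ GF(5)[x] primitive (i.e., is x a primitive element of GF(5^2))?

Write f(x) = x^2 + x + 2.
|GF(5^2)^×| = 5^2 − 1 = 24. Prime factorization: 24 = 2^3·3.
f is primitive ⇔ x has order 24 in GF(5)[x]/(f), i.e. x^(24/q) ≠ 1 for each prime q | 24.
x^(12) mod f = 4.
x^(8) mod f = 3x + 1.
None equal 1, so x has full order 24; f is primitive.

Yes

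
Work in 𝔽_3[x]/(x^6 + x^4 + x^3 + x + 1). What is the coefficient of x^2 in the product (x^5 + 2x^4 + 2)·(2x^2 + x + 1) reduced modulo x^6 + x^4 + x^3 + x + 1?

Multiply in 𝔽_3[x]: (x^5 + 2x^4 + 2)·(2x^2 + x + 1) = 2x^7 + 2x^6 + 2x^4 + x^2 + 2x + 2.
Reduce using x^6 ≡ 2x^4 + 2x^3 + 2x + 2 (mod x^6 + x^4 + x^3 + x + 1).
Reduced: x^5 + x^4 + x^3 + 2x^2 + x.

2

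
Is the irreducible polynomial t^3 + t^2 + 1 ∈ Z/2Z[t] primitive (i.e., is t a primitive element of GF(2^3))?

Write f(t) = t^3 + t^2 + 1.
|GF(2^3)^×| = 2^3 − 1 = 7. Prime factorization: 7 = 7.
f is primitive ⇔ t has order 7 in GF(2)[t]/(f), i.e. t^(7/q) ≠ 1 for each prime q | 7.
t^(1) mod f = t.
None equal 1, so t has full order 7; f is primitive.

Yes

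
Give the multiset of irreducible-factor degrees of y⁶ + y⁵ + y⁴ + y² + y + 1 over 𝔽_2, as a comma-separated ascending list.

1, 1, 1, 1, 2

Write g(y) = y⁶ + y⁵ + y⁴ + y² + y + 1.
Roots in 𝔽_2: g(0) = 1; g(1) = 0 → root.
Linear factors from roots: (y + 1).
Complete factorization: g(y) = (y + 1)^4·(y² + y + 1).
Factor degrees with multiplicity: 1 + 1 + 1 + 1 + 2 = 6.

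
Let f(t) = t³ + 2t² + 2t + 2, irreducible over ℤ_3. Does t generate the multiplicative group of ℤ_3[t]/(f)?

No

|GF(3^3)^×| = 3^3 − 1 = 26. Prime factorization: 26 = 2·13.
f is primitive ⇔ t has order 26 in GF(3)[t]/(f), i.e. t^(26/q) ≠ 1 for each prime q | 26.
t^(13) mod f = 1
t^(2) mod f = t².
Since t^(13) = 1, the order of t divides 13 < 26; not primitive.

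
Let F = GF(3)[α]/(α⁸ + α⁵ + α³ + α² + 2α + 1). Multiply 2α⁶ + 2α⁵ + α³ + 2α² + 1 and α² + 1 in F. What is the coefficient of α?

2

Multiply in GF(3)[α]: (2α⁶ + 2α⁵ + α³ + 2α² + 1)·(α² + 1) = 2α⁸ + 2α⁷ + 2α⁶ + 2α⁴ + α³ + 1.
Reduce using α⁸ ≡ 2α⁵ + 2α³ + 2α² + α + 2 (mod α⁸ + α⁵ + α³ + α² + 2α + 1).
Reduced: 2α⁷ + 2α⁶ + α⁵ + 2α⁴ + 2α³ + α² + 2α + 2.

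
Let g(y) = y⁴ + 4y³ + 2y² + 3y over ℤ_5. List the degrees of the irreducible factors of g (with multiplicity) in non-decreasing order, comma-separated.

1, 1, 2

Roots in ℤ_5: g(0) = 0 → root; g(1) = 0 → root; g(2) = 2; g(3) = 1; g(4) = 1.
Linear factors from roots: (y), (y + 4).
Complete factorization: g(y) = (y)·(y + 4)·(y² + 2).
Factor degrees with multiplicity: 1 + 1 + 2 = 4.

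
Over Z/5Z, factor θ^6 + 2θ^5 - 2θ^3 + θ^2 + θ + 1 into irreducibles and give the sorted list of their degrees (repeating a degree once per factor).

Write g(θ) = θ^6 + 2θ^5 - 2θ^3 + θ^2 + θ + 1.
Roots in Z/5Z: g(0) = 1; g(1) = 4; g(2) = 4; g(3) = 4; g(4) = 2.
Complete factorization: g(θ) = (θ^2 + θ + 2)·(θ^2 + 2θ - 2)·(θ^2 - θ + 1).
Factor degrees with multiplicity: 2 + 2 + 2 = 6.

2, 2, 2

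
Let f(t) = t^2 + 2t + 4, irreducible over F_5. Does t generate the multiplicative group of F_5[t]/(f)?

No

|GF(5^2)^×| = 5^2 − 1 = 24. Prime factorization: 24 = 2^3·3.
f is primitive ⇔ t has order 24 in GF(5)[t]/(f), i.e. t^(24/q) ≠ 1 for each prime q | 24.
t^(12) mod f = 1
t^(8) mod f = 2t + 4.
Since t^(12) = 1, the order of t divides 12 < 24; not primitive.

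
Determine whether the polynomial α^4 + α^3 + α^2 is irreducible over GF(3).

No

Write P(α) = α^4 + α^3 + α^2.
Check for roots in GF(3): P(0) = 0 → root; P(1) = 0 → root; P(2) = 1.
P(0) = 0, so (α) divides P(α); P is reducible.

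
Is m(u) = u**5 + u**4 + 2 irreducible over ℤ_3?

Yes

Check for roots in ℤ_3: m(0) = 2; m(1) = 1; m(2) = 2.
No roots, so no linear factors.
Monic irreducibles of degree 2 over GF(3): u**2 + 1, u**2 + u + 2, u**2 + 2u + 2.
None of them divide m (all give nonzero remainder).
No irreducible factor of degree ≤ 2 exists, so m is irreducible over GF(3).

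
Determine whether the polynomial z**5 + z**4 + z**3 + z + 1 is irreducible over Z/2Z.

Yes

Write P(z) = z**5 + z**4 + z**3 + z + 1.
Check for roots in Z/2Z: P(0) = 1; P(1) = 1.
No roots, so no linear factors.
Monic irreducibles of degree 2 over GF(2): z**2 + z + 1.
None of them divide P (all give nonzero remainder).
No irreducible factor of degree ≤ 2 exists, so P is irreducible over GF(2).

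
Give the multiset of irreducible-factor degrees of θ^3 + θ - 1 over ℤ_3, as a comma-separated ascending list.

Write g(θ) = θ^3 + θ - 1.
Roots in ℤ_3: g(0) = 2; g(1) = 1; g(2) = 0 → root.
Linear factors from roots: (θ + 1).
Complete factorization: g(θ) = (θ + 1)·(θ^2 - θ - 1).
Factor degrees with multiplicity: 1 + 2 = 3.

1, 2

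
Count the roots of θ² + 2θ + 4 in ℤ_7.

Write g(θ) = θ² + 2θ + 4.
Evaluate at each of the 7 elements of ℤ_7:
g(0) = 4; g(1) = 0 → root; g(2) = 5; g(3) = 5; g(4) = 0 → root; g(5) = 4; g(6) = 3.
Roots: {1, 4}.

2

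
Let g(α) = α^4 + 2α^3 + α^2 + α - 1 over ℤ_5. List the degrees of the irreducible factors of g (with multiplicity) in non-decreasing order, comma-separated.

Roots in ℤ_5: g(0) = 4; g(1) = 4; g(2) = 2; g(3) = 1; g(4) = 3.
Complete factorization: g(α) = (α^2 - 2)·(α^2 + 2α - 2).
Factor degrees with multiplicity: 2 + 2 = 4.

2, 2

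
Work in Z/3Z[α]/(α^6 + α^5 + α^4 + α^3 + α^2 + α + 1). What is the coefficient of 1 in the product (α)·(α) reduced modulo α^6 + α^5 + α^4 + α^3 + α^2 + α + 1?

0

Multiply in Z/3Z[α]: (α)·(α) = α^2.
Reduced: α^2.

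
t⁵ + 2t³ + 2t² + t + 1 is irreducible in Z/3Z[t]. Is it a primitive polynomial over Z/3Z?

Write f(t) = t⁵ + 2t³ + 2t² + t + 1.
|GF(3^5)^×| = 3^5 − 1 = 242. Prime factorization: 242 = 2·11^2.
f is primitive ⇔ t has order 242 in GF(3)[t]/(f), i.e. t^(242/q) ≠ 1 for each prime q | 242.
t^(121) mod f = 2.
t^(22) mod f = t³ + t².
None equal 1, so t has full order 242; f is primitive.

Yes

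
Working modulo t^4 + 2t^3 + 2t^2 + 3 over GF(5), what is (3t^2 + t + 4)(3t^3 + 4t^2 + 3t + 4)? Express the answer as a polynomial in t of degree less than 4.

3t^3 + 2t^2 + 4t

Multiply in GF(5)[t]: (3t^2 + t + 4)·(3t^3 + 4t^2 + 3t + 4) = 4t^5 + t^2 + t + 1.
Reduce using t^4 ≡ 3t^3 + 3t^2 + 2 (mod t^4 + 2t^3 + 2t^2 + 3).
Reduced: 3t^3 + 2t^2 + 4t.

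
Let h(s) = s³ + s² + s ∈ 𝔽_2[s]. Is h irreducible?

No

Check for roots in 𝔽_2: h(0) = 0 → root; h(1) = 1.
h(0) = 0, so (s) divides h(s); h is reducible.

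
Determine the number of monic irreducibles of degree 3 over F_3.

8

Gauss's count: N_{3}(3) = (1/3) Σ_{d|3} μ(3/d)·3^d.
Divisors of 3: 1, 3; μ(3/d) for each: -1, 1.
Σ = − 3^1 + 3^3 = 24.
N = 24/3 = 8.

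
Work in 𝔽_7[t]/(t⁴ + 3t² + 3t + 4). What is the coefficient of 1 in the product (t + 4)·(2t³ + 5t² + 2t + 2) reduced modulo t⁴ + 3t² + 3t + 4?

0

Multiply in 𝔽_7[t]: (t + 4)·(2t³ + 5t² + 2t + 2) = 2t⁴ + 6t³ + t² + 3t + 1.
Reduce using t⁴ ≡ 4t² + 4t + 3 (mod t⁴ + 3t² + 3t + 4).
Reduced: 6t³ + 2t² + 4t.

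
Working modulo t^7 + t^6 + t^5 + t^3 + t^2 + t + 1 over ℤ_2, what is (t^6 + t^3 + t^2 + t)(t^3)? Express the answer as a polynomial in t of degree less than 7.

Multiply in ℤ_2[t]: (t^6 + t^3 + t^2 + t)·(t^3) = t^9 + t^6 + t^5 + t^4.
Reduce using t^7 ≡ t^6 + t^5 + t^3 + t^2 + t + 1 (mod t^7 + t^6 + t^5 + t^3 + t^2 + t + 1).
Reduced: t^4 + t.

t^4 + t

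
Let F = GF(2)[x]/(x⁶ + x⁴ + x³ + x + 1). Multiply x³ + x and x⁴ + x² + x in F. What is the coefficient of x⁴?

0

Multiply in GF(2)[x]: (x³ + x)·(x⁴ + x² + x) = x⁷ + x⁴ + x³ + x².
Reduce using x⁶ ≡ x⁴ + x³ + x + 1 (mod x⁶ + x⁴ + x³ + x + 1).
Reduced: x⁵ + x³ + x.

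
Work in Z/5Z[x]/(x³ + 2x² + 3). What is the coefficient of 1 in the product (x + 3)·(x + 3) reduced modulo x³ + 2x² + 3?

Multiply in Z/5Z[x]: (x + 3)·(x + 3) = x² + x + 4.
Reduced: x² + x + 4.

4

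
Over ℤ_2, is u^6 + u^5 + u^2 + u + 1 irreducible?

Yes

Write f(u) = u^6 + u^5 + u^2 + u + 1.
Check for roots in ℤ_2: f(0) = 1; f(1) = 1.
No roots, so no linear factors.
Monic irreducibles of degree 2 over GF(2): u^2 + u + 1.
None of them divide f (all give nonzero remainder).
Monic irreducibles of degree 3 over GF(2): u^3 + u + 1, u^3 + u^2 + 1.
None of them divide f (all give nonzero remainder).
No irreducible factor of degree ≤ 3 exists, so f is irreducible over GF(2).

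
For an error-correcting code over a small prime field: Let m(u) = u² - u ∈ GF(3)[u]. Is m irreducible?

Check for roots in GF(3): m(0) = 0 → root; m(1) = 0 → root; m(2) = 2.
m(0) = 0, so (u) divides m(u); m is reducible.

No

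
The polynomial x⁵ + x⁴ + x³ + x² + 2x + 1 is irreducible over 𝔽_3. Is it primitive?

Yes

Write f(x) = x⁵ + x⁴ + x³ + x² + 2x + 1.
|GF(3^5)^×| = 3^5 − 1 = 242. Prime factorization: 242 = 2·11^2.
f is primitive ⇔ x has order 242 in GF(3)[x]/(f), i.e. x^(242/q) ≠ 1 for each prime q | 242.
x^(121) mod f = 2.
x^(22) mod f = x⁴ + x² + x + 2.
None equal 1, so x has full order 242; f is primitive.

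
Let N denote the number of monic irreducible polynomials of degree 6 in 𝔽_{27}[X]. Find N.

Gauss's count: N_{27}(6) = (1/6) Σ_{d|6} μ(6/d)·27^d.
Divisors of 6: 1, 2, 3, 6; μ(6/d) for each: 1, -1, -1, 1.
Σ = 27^1 − 27^2 − 27^3 + 27^6 = 387400104.
N = 387400104/6 = 64566684.

64566684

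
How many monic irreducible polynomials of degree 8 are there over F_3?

Gauss's count: N_{3}(8) = (1/8) Σ_{d|8} μ(8/d)·3^d.
Divisors of 8: 1, 2, 4, 8; μ(8/d) for each: 0, 0, -1, 1.
Σ = − 3^4 + 3^8 = 6480.
N = 6480/8 = 810.

810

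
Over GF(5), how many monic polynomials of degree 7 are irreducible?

11160

The number of monic irreducibles of degree 7 over GF(5) is (1/7)·Σ_{d∣7} μ(7/d) 5^d.
Divisors of 7: 1, 7; μ(7/d) for each: -1, 1.
Σ = − 5^1 + 5^7 = 78120.
N = 78120/7 = 11160.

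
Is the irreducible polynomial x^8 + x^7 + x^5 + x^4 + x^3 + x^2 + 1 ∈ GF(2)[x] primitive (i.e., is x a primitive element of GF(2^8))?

Write f(x) = x^8 + x^7 + x^5 + x^4 + x^3 + x^2 + 1.
|GF(2^8)^×| = 2^8 − 1 = 255. Prime factorization: 255 = 3·5·17.
f is primitive ⇔ x has order 255 in GF(2)[x]/(f), i.e. x^(255/q) ≠ 1 for each prime q | 255.
x^(85) mod f = 1
x^(51) mod f = x^7 + x^6 + x^2 + 1.
x^(15) mod f = x^7 + x^4 + x^2.
Since x^(85) = 1, the order of x divides 85 < 255; not primitive.

No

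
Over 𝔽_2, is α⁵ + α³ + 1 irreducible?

Write m(α) = α⁵ + α³ + 1.
Check for roots in 𝔽_2: m(0) = 1; m(1) = 1.
No roots, so no linear factors.
Monic irreducibles of degree 2 over GF(2): α² + α + 1.
None of them divide m (all give nonzero remainder).
No irreducible factor of degree ≤ 2 exists, so m is irreducible over GF(2).

Yes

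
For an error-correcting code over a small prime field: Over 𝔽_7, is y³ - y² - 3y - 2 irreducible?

No

Write h(y) = y³ - y² - 3y - 2.
Check for roots in 𝔽_7: h(0) = 5; h(1) = 2; h(2) = 3; h(3) = 0 → root; h(4) = 6; h(5) = 6; h(6) = 6.
h(3) = 0, so (y − 3) divides h(y); h is reducible.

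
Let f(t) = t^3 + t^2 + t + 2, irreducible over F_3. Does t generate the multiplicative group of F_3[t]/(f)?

|GF(3^3)^×| = 3^3 − 1 = 26. Prime factorization: 26 = 2·13.
f is primitive ⇔ t has order 26 in GF(3)[t]/(f), i.e. t^(26/q) ≠ 1 for each prime q | 26.
t^(13) mod f = 1
t^(2) mod f = t^2.
Since t^(13) = 1, the order of t divides 13 < 26; not primitive.

No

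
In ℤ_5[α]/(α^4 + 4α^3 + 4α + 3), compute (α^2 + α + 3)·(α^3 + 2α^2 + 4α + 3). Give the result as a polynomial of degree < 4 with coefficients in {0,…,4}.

3α^3 + 4α^2 + α + 2

Multiply in ℤ_5[α]: (α^2 + α + 3)·(α^3 + 2α^2 + 4α + 3) = α^5 + 3α^4 + 4α^3 + 3α^2 + 4.
Reduce using α^4 ≡ α^3 + α + 2 (mod α^4 + 4α^3 + 4α + 3).
Reduced: 3α^3 + 4α^2 + α + 2.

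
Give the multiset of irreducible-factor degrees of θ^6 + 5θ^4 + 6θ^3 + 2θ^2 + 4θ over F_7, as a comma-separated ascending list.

Write g(θ) = θ^6 + 5θ^4 + 6θ^3 + 2θ^2 + 4θ.
Linear factors from roots: (θ).
Complete factorization: g(θ) = (θ)·(θ^2 + θ + 4)·(θ^3 + 6θ^2 + 2θ + 1).
Factor degrees with multiplicity: 1 + 2 + 3 = 6.

1, 2, 3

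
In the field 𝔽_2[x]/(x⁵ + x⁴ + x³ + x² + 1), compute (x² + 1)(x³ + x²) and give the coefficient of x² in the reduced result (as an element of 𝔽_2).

0

Multiply in 𝔽_2[x]: (x² + 1)·(x³ + x²) = x⁵ + x⁴ + x³ + x².
Reduce using x⁵ ≡ x⁴ + x³ + x² + 1 (mod x⁵ + x⁴ + x³ + x² + 1).
Reduced: 1.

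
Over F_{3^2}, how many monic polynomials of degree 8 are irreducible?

x^(9^8) − x is the product of all monic irreducibles of degree dividing 8; Möbius inversion gives N = (1/8) Σ μ(8/d)·9^d.
Divisors of 8: 1, 2, 4, 8; μ(8/d) for each: 0, 0, -1, 1.
Σ = − 9^4 + 9^8 = 43040160.
N = 43040160/8 = 5380020.

5380020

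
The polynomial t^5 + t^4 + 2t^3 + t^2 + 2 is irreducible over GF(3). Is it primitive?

No

Write f(t) = t^5 + t^4 + 2t^3 + t^2 + 2.
|GF(3^5)^×| = 3^5 − 1 = 242. Prime factorization: 242 = 2·11^2.
f is primitive ⇔ t has order 242 in GF(3)[t]/(f), i.e. t^(242/q) ≠ 1 for each prime q | 242.
t^(121) mod f = 1
t^(22) mod f = 1
Since t^(121) = 1, the order of t divides 121 < 242; not primitive.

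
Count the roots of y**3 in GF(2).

Write h(y) = y**3.
Evaluate at each of the 2 elements of GF(2):
h(0) = 0 → root; h(1) = 1.
Roots: {0}.

1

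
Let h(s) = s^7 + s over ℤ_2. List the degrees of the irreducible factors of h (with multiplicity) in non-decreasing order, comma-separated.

1, 1, 1, 2, 2

Roots in ℤ_2: h(0) = 0 → root; h(1) = 0 → root.
Linear factors from roots: (s), (s + 1).
Complete factorization: h(s) = (s)·(s + 1)^2·(s^2 + s + 1)^2.
Factor degrees with multiplicity: 1 + 1 + 1 + 2 + 2 = 7.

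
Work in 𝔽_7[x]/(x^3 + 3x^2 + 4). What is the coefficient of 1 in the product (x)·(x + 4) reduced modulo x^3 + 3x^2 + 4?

Multiply in 𝔽_7[x]: (x)·(x + 4) = x^2 + 4x.
Reduced: x^2 + 4x.

0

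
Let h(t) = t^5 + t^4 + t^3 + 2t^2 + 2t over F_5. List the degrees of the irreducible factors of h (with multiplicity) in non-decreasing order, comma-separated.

1, 1, 3

Roots in F_5: h(0) = 0 → root; h(1) = 2; h(2) = 3; h(3) = 0 → root; h(4) = 4.
Linear factors from roots: (t), (t + 2).
Complete factorization: h(t) = (t)·(t + 2)·(t^3 - t^2 - 2t + 1).
Factor degrees with multiplicity: 1 + 1 + 3 = 5.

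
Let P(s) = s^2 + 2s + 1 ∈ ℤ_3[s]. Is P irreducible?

No

Check for roots in ℤ_3: P(0) = 1; P(1) = 1; P(2) = 0 → root.
P(2) = 0, so (s − 2) divides P(s); P is reducible.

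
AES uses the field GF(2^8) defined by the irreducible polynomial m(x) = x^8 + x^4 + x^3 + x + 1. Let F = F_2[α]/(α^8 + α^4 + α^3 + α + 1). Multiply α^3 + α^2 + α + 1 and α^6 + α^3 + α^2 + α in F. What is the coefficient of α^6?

Multiply in F_2[α]: (α^3 + α^2 + α + 1)·(α^6 + α^3 + α^2 + α) = α^9 + α^8 + α^7 + α^4 + α^3 + α.
Reduce using α^8 ≡ α^4 + α^3 + α + 1 (mod α^8 + α^4 + α^3 + α + 1).
Reduced: α^7 + α^5 + α^4 + α^2 + α + 1.

0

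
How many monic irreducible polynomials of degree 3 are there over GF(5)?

40

By the necklace-counting formula, N_5(3) = (1/3) Σ_{d|3} μ(3/d)·5^d.
Divisors of 3: 1, 3; μ(3/d) for each: -1, 1.
Σ = − 5^1 + 5^3 = 120.
N = 120/3 = 40.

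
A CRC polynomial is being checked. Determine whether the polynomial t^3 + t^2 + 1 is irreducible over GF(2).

Yes

Write g(t) = t^3 + t^2 + 1.
Check for roots in GF(2): g(0) = 1; g(1) = 1.
No roots. A degree-3 polynomial over a field with no linear factor is irreducible.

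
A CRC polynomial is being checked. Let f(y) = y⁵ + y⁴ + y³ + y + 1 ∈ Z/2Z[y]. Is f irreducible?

Check for roots in Z/2Z: f(0) = 1; f(1) = 1.
No roots, so no linear factors.
Monic irreducibles of degree 2 over GF(2): y² + y + 1.
None of them divide f (all give nonzero remainder).
No irreducible factor of degree ≤ 2 exists, so f is irreducible over GF(2).

Yes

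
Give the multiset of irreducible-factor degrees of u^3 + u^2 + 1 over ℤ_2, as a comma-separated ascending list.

Write f(u) = u^3 + u^2 + 1.
Roots in ℤ_2: f(0) = 1; f(1) = 1.
Complete factorization: f(u) = (u^3 + u^2 + 1).
Factor degrees with multiplicity: 3 = 3.

3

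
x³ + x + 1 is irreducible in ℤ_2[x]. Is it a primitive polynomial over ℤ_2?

Write f(x) = x³ + x + 1.
|GF(2^3)^×| = 2^3 − 1 = 7. Prime factorization: 7 = 7.
f is primitive ⇔ x has order 7 in GF(2)[x]/(f), i.e. x^(7/q) ≠ 1 for each prime q | 7.
x^(1) mod f = x.
None equal 1, so x has full order 7; f is primitive.

Yes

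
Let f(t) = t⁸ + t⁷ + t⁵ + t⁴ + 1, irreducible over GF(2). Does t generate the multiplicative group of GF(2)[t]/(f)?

No

|GF(2^8)^×| = 2^8 − 1 = 255. Prime factorization: 255 = 3·5·17.
f is primitive ⇔ t has order 255 in GF(2)[t]/(f), i.e. t^(255/q) ≠ 1 for each prime q | 255.
t^(85) mod f = t⁷ + t⁶ + t³ + t² + 1.
t^(51) mod f = 1
t^(15) mod f = t⁵ + t⁴ + t + 1.
Since t^(51) = 1, the order of t divides 51 < 255; not primitive.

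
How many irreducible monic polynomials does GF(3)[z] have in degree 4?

x^(3^4) − x is the product of all monic irreducibles of degree dividing 4; Möbius inversion gives N = (1/4) Σ μ(4/d)·3^d.
Divisors of 4: 1, 2, 4; μ(4/d) for each: 0, -1, 1.
Σ = − 3^2 + 3^4 = 72.
N = 72/4 = 18.

18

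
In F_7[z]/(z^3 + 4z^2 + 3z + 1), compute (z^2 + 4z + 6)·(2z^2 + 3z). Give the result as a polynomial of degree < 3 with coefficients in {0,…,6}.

6z^2 + 4

Multiply in F_7[z]: (z^2 + 4z + 6)·(2z^2 + 3z) = 2z^4 + 4z^3 + 3z^2 + 4z.
Reduce using z^3 ≡ 3z^2 + 4z + 6 (mod z^3 + 4z^2 + 3z + 1).
Reduced: 6z^2 + 4.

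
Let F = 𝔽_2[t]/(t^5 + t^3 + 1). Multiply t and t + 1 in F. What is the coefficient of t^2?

Multiply in 𝔽_2[t]: (t)·(t + 1) = t^2 + t.
Reduced: t^2 + t.

1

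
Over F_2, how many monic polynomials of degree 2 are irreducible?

By the necklace-counting formula, N_2(2) = (1/2) Σ_{d|2} μ(2/d)·2^d.
Divisors of 2: 1, 2; μ(2/d) for each: -1, 1.
Σ = − 2^1 + 2^2 = 2.
N = 2/2 = 1.

1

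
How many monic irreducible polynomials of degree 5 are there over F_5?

The number of monic irreducibles of degree 5 over GF(5) is (1/5)·Σ_{d∣5} μ(5/d) 5^d.
Divisors of 5: 1, 5; μ(5/d) for each: -1, 1.
Σ = − 5^1 + 5^5 = 3120.
N = 3120/5 = 624.

624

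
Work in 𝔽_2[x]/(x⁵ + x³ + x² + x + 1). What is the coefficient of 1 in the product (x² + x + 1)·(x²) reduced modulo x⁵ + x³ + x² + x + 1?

0

Multiply in 𝔽_2[x]: (x² + x + 1)·(x²) = x⁴ + x³ + x².
Reduced: x⁴ + x³ + x².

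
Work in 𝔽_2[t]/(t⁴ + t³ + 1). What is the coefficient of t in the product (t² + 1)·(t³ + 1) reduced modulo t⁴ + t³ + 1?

Multiply in 𝔽_2[t]: (t² + 1)·(t³ + 1) = t⁵ + t³ + t² + 1.
Reduce using t⁴ ≡ t³ + 1 (mod t⁴ + t³ + 1).
Reduced: t² + t.

1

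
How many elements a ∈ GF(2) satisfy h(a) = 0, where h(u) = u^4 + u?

2

Evaluate at each of the 2 elements of GF(2):
h(0) = 0 → root; h(1) = 0 → root.
Roots: {0, 1}.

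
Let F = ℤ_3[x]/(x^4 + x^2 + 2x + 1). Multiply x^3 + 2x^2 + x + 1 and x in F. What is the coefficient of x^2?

Multiply in ℤ_3[x]: (x^3 + 2x^2 + x + 1)·(x) = x^4 + 2x^3 + x^2 + x.
Reduce using x^4 ≡ 2x^2 + x + 2 (mod x^4 + x^2 + 2x + 1).
Reduced: 2x^3 + 2x + 2.

0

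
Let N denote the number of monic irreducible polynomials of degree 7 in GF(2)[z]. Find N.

By the necklace-counting formula, N_2(7) = (1/7) Σ_{d|7} μ(7/d)·2^d.
Divisors of 7: 1, 7; μ(7/d) for each: -1, 1.
Σ = − 2^1 + 2^7 = 126.
N = 126/7 = 18.

18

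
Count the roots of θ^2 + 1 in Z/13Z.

2

Write P(θ) = θ^2 + 1.
Evaluate at each of the 13 elements of Z/13Z:
P(0) = 1; P(1) = 2; P(2) = 5; P(3) = 10; P(4) = 4; P(5) = 0 → root; P(6) = 11; P(7) = 11; P(8) = 0 → root; P(9) = 4; P(10) = 10; P(11) = 5; P(12) = 2.
Roots: {5, 8}.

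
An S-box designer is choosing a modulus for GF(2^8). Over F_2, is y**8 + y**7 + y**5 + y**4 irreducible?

No

Write f(y) = y**8 + y**7 + y**5 + y**4.
Check for roots in F_2: f(0) = 0 → root; f(1) = 0 → root.
f(0) = 0, so (y) divides f(y); f is reducible.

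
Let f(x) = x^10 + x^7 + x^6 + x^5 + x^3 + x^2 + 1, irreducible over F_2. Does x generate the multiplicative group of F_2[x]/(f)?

|GF(2^10)^×| = 2^10 − 1 = 1023. Prime factorization: 1023 = 3·11·31.
f is primitive ⇔ x has order 1023 in GF(2)[x]/(f), i.e. x^(1023/q) ≠ 1 for each prime q | 1023.
x^(341) mod f = 1
x^(93) mod f = x^9 + x^7 + x^6 + x^5 + x^3 + x.
x^(33) mod f = x^6 + x^5 + x^4 + x.
Since x^(341) = 1, the order of x divides 341 < 1023; not primitive.

No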